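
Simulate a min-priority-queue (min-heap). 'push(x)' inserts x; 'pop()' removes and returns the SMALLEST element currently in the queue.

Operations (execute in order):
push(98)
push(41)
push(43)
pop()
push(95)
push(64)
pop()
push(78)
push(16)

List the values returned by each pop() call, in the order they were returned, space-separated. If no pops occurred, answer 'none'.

push(98): heap contents = [98]
push(41): heap contents = [41, 98]
push(43): heap contents = [41, 43, 98]
pop() → 41: heap contents = [43, 98]
push(95): heap contents = [43, 95, 98]
push(64): heap contents = [43, 64, 95, 98]
pop() → 43: heap contents = [64, 95, 98]
push(78): heap contents = [64, 78, 95, 98]
push(16): heap contents = [16, 64, 78, 95, 98]

Answer: 41 43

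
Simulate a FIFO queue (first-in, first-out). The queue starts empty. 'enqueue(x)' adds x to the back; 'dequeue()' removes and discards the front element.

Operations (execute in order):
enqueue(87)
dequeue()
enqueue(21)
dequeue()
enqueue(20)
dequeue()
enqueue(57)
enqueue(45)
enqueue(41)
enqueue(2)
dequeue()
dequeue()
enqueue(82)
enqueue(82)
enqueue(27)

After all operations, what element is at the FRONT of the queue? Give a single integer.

Answer: 41

Derivation:
enqueue(87): queue = [87]
dequeue(): queue = []
enqueue(21): queue = [21]
dequeue(): queue = []
enqueue(20): queue = [20]
dequeue(): queue = []
enqueue(57): queue = [57]
enqueue(45): queue = [57, 45]
enqueue(41): queue = [57, 45, 41]
enqueue(2): queue = [57, 45, 41, 2]
dequeue(): queue = [45, 41, 2]
dequeue(): queue = [41, 2]
enqueue(82): queue = [41, 2, 82]
enqueue(82): queue = [41, 2, 82, 82]
enqueue(27): queue = [41, 2, 82, 82, 27]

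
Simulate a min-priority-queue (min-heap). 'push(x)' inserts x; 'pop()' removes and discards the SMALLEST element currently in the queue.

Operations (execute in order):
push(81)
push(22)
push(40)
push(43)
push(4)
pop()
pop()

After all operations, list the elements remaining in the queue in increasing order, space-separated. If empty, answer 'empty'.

push(81): heap contents = [81]
push(22): heap contents = [22, 81]
push(40): heap contents = [22, 40, 81]
push(43): heap contents = [22, 40, 43, 81]
push(4): heap contents = [4, 22, 40, 43, 81]
pop() → 4: heap contents = [22, 40, 43, 81]
pop() → 22: heap contents = [40, 43, 81]

Answer: 40 43 81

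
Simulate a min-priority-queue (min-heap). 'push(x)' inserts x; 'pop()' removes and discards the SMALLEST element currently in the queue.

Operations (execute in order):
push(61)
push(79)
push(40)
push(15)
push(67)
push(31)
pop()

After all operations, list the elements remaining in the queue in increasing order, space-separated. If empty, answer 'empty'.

Answer: 31 40 61 67 79

Derivation:
push(61): heap contents = [61]
push(79): heap contents = [61, 79]
push(40): heap contents = [40, 61, 79]
push(15): heap contents = [15, 40, 61, 79]
push(67): heap contents = [15, 40, 61, 67, 79]
push(31): heap contents = [15, 31, 40, 61, 67, 79]
pop() → 15: heap contents = [31, 40, 61, 67, 79]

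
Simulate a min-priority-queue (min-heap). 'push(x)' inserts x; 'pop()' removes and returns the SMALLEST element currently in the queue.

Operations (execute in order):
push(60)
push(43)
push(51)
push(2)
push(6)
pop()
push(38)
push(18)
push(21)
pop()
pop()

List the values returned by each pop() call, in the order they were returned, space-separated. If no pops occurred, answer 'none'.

push(60): heap contents = [60]
push(43): heap contents = [43, 60]
push(51): heap contents = [43, 51, 60]
push(2): heap contents = [2, 43, 51, 60]
push(6): heap contents = [2, 6, 43, 51, 60]
pop() → 2: heap contents = [6, 43, 51, 60]
push(38): heap contents = [6, 38, 43, 51, 60]
push(18): heap contents = [6, 18, 38, 43, 51, 60]
push(21): heap contents = [6, 18, 21, 38, 43, 51, 60]
pop() → 6: heap contents = [18, 21, 38, 43, 51, 60]
pop() → 18: heap contents = [21, 38, 43, 51, 60]

Answer: 2 6 18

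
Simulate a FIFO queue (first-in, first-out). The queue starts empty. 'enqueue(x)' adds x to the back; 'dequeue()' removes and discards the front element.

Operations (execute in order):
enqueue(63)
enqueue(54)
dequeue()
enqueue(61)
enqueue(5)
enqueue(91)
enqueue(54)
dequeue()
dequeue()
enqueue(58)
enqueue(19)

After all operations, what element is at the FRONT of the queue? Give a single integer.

Answer: 5

Derivation:
enqueue(63): queue = [63]
enqueue(54): queue = [63, 54]
dequeue(): queue = [54]
enqueue(61): queue = [54, 61]
enqueue(5): queue = [54, 61, 5]
enqueue(91): queue = [54, 61, 5, 91]
enqueue(54): queue = [54, 61, 5, 91, 54]
dequeue(): queue = [61, 5, 91, 54]
dequeue(): queue = [5, 91, 54]
enqueue(58): queue = [5, 91, 54, 58]
enqueue(19): queue = [5, 91, 54, 58, 19]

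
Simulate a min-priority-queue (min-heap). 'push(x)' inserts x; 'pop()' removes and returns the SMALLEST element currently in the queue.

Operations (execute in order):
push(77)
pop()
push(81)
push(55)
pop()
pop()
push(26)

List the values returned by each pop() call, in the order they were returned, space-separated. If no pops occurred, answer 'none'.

push(77): heap contents = [77]
pop() → 77: heap contents = []
push(81): heap contents = [81]
push(55): heap contents = [55, 81]
pop() → 55: heap contents = [81]
pop() → 81: heap contents = []
push(26): heap contents = [26]

Answer: 77 55 81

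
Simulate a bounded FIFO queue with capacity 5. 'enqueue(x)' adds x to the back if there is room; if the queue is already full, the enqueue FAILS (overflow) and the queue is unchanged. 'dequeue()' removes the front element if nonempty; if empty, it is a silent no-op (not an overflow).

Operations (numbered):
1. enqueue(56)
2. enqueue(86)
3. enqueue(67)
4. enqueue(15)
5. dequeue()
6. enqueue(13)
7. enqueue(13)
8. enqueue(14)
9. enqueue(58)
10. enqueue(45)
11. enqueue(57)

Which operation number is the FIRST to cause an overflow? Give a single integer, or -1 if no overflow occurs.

Answer: 8

Derivation:
1. enqueue(56): size=1
2. enqueue(86): size=2
3. enqueue(67): size=3
4. enqueue(15): size=4
5. dequeue(): size=3
6. enqueue(13): size=4
7. enqueue(13): size=5
8. enqueue(14): size=5=cap → OVERFLOW (fail)
9. enqueue(58): size=5=cap → OVERFLOW (fail)
10. enqueue(45): size=5=cap → OVERFLOW (fail)
11. enqueue(57): size=5=cap → OVERFLOW (fail)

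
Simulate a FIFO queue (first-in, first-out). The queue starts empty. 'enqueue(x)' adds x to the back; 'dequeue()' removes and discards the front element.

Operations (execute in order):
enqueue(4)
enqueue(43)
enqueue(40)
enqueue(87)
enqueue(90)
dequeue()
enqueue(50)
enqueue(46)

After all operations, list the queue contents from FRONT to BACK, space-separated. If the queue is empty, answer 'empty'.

Answer: 43 40 87 90 50 46

Derivation:
enqueue(4): [4]
enqueue(43): [4, 43]
enqueue(40): [4, 43, 40]
enqueue(87): [4, 43, 40, 87]
enqueue(90): [4, 43, 40, 87, 90]
dequeue(): [43, 40, 87, 90]
enqueue(50): [43, 40, 87, 90, 50]
enqueue(46): [43, 40, 87, 90, 50, 46]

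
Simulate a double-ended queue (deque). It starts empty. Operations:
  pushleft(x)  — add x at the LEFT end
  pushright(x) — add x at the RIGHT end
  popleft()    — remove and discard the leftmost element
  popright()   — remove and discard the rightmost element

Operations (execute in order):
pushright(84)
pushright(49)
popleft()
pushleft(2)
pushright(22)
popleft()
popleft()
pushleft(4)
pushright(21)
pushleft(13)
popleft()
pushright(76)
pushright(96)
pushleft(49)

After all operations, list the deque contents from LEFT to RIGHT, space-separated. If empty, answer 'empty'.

pushright(84): [84]
pushright(49): [84, 49]
popleft(): [49]
pushleft(2): [2, 49]
pushright(22): [2, 49, 22]
popleft(): [49, 22]
popleft(): [22]
pushleft(4): [4, 22]
pushright(21): [4, 22, 21]
pushleft(13): [13, 4, 22, 21]
popleft(): [4, 22, 21]
pushright(76): [4, 22, 21, 76]
pushright(96): [4, 22, 21, 76, 96]
pushleft(49): [49, 4, 22, 21, 76, 96]

Answer: 49 4 22 21 76 96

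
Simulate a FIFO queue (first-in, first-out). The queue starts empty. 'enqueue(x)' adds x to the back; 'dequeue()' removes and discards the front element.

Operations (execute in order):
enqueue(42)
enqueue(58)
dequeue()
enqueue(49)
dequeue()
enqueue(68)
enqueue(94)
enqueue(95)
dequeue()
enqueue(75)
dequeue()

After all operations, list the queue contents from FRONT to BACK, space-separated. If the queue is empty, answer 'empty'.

enqueue(42): [42]
enqueue(58): [42, 58]
dequeue(): [58]
enqueue(49): [58, 49]
dequeue(): [49]
enqueue(68): [49, 68]
enqueue(94): [49, 68, 94]
enqueue(95): [49, 68, 94, 95]
dequeue(): [68, 94, 95]
enqueue(75): [68, 94, 95, 75]
dequeue(): [94, 95, 75]

Answer: 94 95 75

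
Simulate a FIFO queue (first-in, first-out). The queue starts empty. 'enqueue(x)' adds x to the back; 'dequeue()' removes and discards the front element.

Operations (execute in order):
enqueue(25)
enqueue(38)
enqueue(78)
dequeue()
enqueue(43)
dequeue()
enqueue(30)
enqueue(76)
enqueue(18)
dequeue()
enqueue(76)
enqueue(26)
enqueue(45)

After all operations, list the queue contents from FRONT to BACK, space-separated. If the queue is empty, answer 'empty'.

Answer: 43 30 76 18 76 26 45

Derivation:
enqueue(25): [25]
enqueue(38): [25, 38]
enqueue(78): [25, 38, 78]
dequeue(): [38, 78]
enqueue(43): [38, 78, 43]
dequeue(): [78, 43]
enqueue(30): [78, 43, 30]
enqueue(76): [78, 43, 30, 76]
enqueue(18): [78, 43, 30, 76, 18]
dequeue(): [43, 30, 76, 18]
enqueue(76): [43, 30, 76, 18, 76]
enqueue(26): [43, 30, 76, 18, 76, 26]
enqueue(45): [43, 30, 76, 18, 76, 26, 45]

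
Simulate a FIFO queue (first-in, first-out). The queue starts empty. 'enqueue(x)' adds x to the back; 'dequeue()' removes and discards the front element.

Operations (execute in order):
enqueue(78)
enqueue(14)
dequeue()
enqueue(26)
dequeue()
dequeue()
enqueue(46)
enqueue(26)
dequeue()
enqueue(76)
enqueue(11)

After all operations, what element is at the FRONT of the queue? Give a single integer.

enqueue(78): queue = [78]
enqueue(14): queue = [78, 14]
dequeue(): queue = [14]
enqueue(26): queue = [14, 26]
dequeue(): queue = [26]
dequeue(): queue = []
enqueue(46): queue = [46]
enqueue(26): queue = [46, 26]
dequeue(): queue = [26]
enqueue(76): queue = [26, 76]
enqueue(11): queue = [26, 76, 11]

Answer: 26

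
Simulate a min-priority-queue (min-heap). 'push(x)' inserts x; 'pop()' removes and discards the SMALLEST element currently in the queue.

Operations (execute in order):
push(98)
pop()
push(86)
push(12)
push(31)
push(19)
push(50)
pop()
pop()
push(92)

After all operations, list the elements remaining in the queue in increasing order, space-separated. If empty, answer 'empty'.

Answer: 31 50 86 92

Derivation:
push(98): heap contents = [98]
pop() → 98: heap contents = []
push(86): heap contents = [86]
push(12): heap contents = [12, 86]
push(31): heap contents = [12, 31, 86]
push(19): heap contents = [12, 19, 31, 86]
push(50): heap contents = [12, 19, 31, 50, 86]
pop() → 12: heap contents = [19, 31, 50, 86]
pop() → 19: heap contents = [31, 50, 86]
push(92): heap contents = [31, 50, 86, 92]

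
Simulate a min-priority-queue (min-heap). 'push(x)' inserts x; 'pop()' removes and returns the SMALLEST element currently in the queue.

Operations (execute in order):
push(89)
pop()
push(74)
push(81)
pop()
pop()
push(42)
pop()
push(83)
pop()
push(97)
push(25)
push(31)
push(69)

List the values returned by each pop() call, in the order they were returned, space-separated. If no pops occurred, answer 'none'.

push(89): heap contents = [89]
pop() → 89: heap contents = []
push(74): heap contents = [74]
push(81): heap contents = [74, 81]
pop() → 74: heap contents = [81]
pop() → 81: heap contents = []
push(42): heap contents = [42]
pop() → 42: heap contents = []
push(83): heap contents = [83]
pop() → 83: heap contents = []
push(97): heap contents = [97]
push(25): heap contents = [25, 97]
push(31): heap contents = [25, 31, 97]
push(69): heap contents = [25, 31, 69, 97]

Answer: 89 74 81 42 83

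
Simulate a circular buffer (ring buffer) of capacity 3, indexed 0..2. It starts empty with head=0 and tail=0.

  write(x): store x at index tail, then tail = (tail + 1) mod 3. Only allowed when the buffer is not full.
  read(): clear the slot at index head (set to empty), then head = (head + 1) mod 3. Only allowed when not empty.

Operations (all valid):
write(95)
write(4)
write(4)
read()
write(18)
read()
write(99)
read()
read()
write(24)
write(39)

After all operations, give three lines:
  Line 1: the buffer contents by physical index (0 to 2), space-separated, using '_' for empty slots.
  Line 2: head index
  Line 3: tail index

write(95): buf=[95 _ _], head=0, tail=1, size=1
write(4): buf=[95 4 _], head=0, tail=2, size=2
write(4): buf=[95 4 4], head=0, tail=0, size=3
read(): buf=[_ 4 4], head=1, tail=0, size=2
write(18): buf=[18 4 4], head=1, tail=1, size=3
read(): buf=[18 _ 4], head=2, tail=1, size=2
write(99): buf=[18 99 4], head=2, tail=2, size=3
read(): buf=[18 99 _], head=0, tail=2, size=2
read(): buf=[_ 99 _], head=1, tail=2, size=1
write(24): buf=[_ 99 24], head=1, tail=0, size=2
write(39): buf=[39 99 24], head=1, tail=1, size=3

Answer: 39 99 24
1
1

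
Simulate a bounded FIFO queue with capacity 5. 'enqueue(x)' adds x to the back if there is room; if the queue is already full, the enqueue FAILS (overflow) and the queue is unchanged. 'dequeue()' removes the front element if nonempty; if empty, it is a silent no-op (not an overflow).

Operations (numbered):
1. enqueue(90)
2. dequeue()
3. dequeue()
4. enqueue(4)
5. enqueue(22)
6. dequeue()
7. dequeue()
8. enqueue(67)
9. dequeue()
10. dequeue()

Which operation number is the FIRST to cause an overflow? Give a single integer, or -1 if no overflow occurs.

Answer: -1

Derivation:
1. enqueue(90): size=1
2. dequeue(): size=0
3. dequeue(): empty, no-op, size=0
4. enqueue(4): size=1
5. enqueue(22): size=2
6. dequeue(): size=1
7. dequeue(): size=0
8. enqueue(67): size=1
9. dequeue(): size=0
10. dequeue(): empty, no-op, size=0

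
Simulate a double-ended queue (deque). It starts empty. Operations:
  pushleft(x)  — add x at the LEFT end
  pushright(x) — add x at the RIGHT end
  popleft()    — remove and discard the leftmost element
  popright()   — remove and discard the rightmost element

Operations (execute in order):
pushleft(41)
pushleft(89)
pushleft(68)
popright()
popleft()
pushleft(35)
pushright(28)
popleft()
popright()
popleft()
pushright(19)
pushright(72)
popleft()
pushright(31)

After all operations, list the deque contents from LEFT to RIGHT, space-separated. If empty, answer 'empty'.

Answer: 72 31

Derivation:
pushleft(41): [41]
pushleft(89): [89, 41]
pushleft(68): [68, 89, 41]
popright(): [68, 89]
popleft(): [89]
pushleft(35): [35, 89]
pushright(28): [35, 89, 28]
popleft(): [89, 28]
popright(): [89]
popleft(): []
pushright(19): [19]
pushright(72): [19, 72]
popleft(): [72]
pushright(31): [72, 31]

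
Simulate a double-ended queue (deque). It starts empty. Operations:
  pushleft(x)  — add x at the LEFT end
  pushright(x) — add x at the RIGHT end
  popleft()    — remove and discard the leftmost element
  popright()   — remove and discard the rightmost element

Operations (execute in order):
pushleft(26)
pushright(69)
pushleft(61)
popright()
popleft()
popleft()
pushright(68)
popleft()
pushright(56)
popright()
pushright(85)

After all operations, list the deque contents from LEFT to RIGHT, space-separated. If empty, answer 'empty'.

pushleft(26): [26]
pushright(69): [26, 69]
pushleft(61): [61, 26, 69]
popright(): [61, 26]
popleft(): [26]
popleft(): []
pushright(68): [68]
popleft(): []
pushright(56): [56]
popright(): []
pushright(85): [85]

Answer: 85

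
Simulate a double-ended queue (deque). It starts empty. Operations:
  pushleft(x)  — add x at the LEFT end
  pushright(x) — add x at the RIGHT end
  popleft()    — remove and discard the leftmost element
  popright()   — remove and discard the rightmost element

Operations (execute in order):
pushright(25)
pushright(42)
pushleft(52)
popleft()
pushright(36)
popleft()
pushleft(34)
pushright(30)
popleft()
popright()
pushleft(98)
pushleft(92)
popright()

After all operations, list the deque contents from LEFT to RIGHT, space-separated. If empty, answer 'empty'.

Answer: 92 98 42

Derivation:
pushright(25): [25]
pushright(42): [25, 42]
pushleft(52): [52, 25, 42]
popleft(): [25, 42]
pushright(36): [25, 42, 36]
popleft(): [42, 36]
pushleft(34): [34, 42, 36]
pushright(30): [34, 42, 36, 30]
popleft(): [42, 36, 30]
popright(): [42, 36]
pushleft(98): [98, 42, 36]
pushleft(92): [92, 98, 42, 36]
popright(): [92, 98, 42]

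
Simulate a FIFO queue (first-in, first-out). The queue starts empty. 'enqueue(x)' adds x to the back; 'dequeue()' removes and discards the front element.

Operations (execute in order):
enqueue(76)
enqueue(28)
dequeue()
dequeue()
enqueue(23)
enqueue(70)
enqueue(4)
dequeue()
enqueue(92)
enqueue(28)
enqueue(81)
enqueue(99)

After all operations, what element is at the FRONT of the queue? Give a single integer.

enqueue(76): queue = [76]
enqueue(28): queue = [76, 28]
dequeue(): queue = [28]
dequeue(): queue = []
enqueue(23): queue = [23]
enqueue(70): queue = [23, 70]
enqueue(4): queue = [23, 70, 4]
dequeue(): queue = [70, 4]
enqueue(92): queue = [70, 4, 92]
enqueue(28): queue = [70, 4, 92, 28]
enqueue(81): queue = [70, 4, 92, 28, 81]
enqueue(99): queue = [70, 4, 92, 28, 81, 99]

Answer: 70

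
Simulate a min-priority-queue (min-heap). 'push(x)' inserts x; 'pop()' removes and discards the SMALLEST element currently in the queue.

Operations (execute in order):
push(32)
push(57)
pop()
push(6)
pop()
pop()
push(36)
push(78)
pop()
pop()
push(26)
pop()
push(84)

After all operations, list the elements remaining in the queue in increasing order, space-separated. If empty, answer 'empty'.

push(32): heap contents = [32]
push(57): heap contents = [32, 57]
pop() → 32: heap contents = [57]
push(6): heap contents = [6, 57]
pop() → 6: heap contents = [57]
pop() → 57: heap contents = []
push(36): heap contents = [36]
push(78): heap contents = [36, 78]
pop() → 36: heap contents = [78]
pop() → 78: heap contents = []
push(26): heap contents = [26]
pop() → 26: heap contents = []
push(84): heap contents = [84]

Answer: 84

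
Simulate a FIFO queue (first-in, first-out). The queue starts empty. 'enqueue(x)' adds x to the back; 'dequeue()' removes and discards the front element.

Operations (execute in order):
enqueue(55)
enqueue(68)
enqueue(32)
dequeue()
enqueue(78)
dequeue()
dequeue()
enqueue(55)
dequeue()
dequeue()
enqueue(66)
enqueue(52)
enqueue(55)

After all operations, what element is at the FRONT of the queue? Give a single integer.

enqueue(55): queue = [55]
enqueue(68): queue = [55, 68]
enqueue(32): queue = [55, 68, 32]
dequeue(): queue = [68, 32]
enqueue(78): queue = [68, 32, 78]
dequeue(): queue = [32, 78]
dequeue(): queue = [78]
enqueue(55): queue = [78, 55]
dequeue(): queue = [55]
dequeue(): queue = []
enqueue(66): queue = [66]
enqueue(52): queue = [66, 52]
enqueue(55): queue = [66, 52, 55]

Answer: 66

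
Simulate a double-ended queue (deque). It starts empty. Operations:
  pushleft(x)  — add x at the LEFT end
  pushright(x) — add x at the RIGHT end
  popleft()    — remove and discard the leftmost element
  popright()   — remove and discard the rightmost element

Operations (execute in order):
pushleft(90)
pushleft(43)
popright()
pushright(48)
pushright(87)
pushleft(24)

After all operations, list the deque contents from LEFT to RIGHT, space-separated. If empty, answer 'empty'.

pushleft(90): [90]
pushleft(43): [43, 90]
popright(): [43]
pushright(48): [43, 48]
pushright(87): [43, 48, 87]
pushleft(24): [24, 43, 48, 87]

Answer: 24 43 48 87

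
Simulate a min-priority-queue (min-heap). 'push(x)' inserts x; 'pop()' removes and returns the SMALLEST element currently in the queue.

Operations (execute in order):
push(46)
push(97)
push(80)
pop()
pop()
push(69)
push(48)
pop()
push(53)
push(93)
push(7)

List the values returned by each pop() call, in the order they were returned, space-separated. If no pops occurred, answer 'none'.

push(46): heap contents = [46]
push(97): heap contents = [46, 97]
push(80): heap contents = [46, 80, 97]
pop() → 46: heap contents = [80, 97]
pop() → 80: heap contents = [97]
push(69): heap contents = [69, 97]
push(48): heap contents = [48, 69, 97]
pop() → 48: heap contents = [69, 97]
push(53): heap contents = [53, 69, 97]
push(93): heap contents = [53, 69, 93, 97]
push(7): heap contents = [7, 53, 69, 93, 97]

Answer: 46 80 48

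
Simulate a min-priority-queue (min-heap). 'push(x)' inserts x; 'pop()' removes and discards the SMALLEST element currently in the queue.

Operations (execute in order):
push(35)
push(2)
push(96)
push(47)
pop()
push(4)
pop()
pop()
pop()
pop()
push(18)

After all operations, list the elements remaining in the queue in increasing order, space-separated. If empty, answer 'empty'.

Answer: 18

Derivation:
push(35): heap contents = [35]
push(2): heap contents = [2, 35]
push(96): heap contents = [2, 35, 96]
push(47): heap contents = [2, 35, 47, 96]
pop() → 2: heap contents = [35, 47, 96]
push(4): heap contents = [4, 35, 47, 96]
pop() → 4: heap contents = [35, 47, 96]
pop() → 35: heap contents = [47, 96]
pop() → 47: heap contents = [96]
pop() → 96: heap contents = []
push(18): heap contents = [18]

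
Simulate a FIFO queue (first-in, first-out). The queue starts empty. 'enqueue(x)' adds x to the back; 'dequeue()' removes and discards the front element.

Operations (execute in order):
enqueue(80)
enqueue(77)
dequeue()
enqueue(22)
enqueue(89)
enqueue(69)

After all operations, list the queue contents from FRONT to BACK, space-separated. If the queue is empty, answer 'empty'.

Answer: 77 22 89 69

Derivation:
enqueue(80): [80]
enqueue(77): [80, 77]
dequeue(): [77]
enqueue(22): [77, 22]
enqueue(89): [77, 22, 89]
enqueue(69): [77, 22, 89, 69]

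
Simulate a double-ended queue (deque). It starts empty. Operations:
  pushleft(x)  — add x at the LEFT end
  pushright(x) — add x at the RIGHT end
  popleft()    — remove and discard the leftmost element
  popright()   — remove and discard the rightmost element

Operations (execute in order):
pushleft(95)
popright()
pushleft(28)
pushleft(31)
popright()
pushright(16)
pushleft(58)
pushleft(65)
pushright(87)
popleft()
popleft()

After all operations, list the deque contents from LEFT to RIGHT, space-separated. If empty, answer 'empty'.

pushleft(95): [95]
popright(): []
pushleft(28): [28]
pushleft(31): [31, 28]
popright(): [31]
pushright(16): [31, 16]
pushleft(58): [58, 31, 16]
pushleft(65): [65, 58, 31, 16]
pushright(87): [65, 58, 31, 16, 87]
popleft(): [58, 31, 16, 87]
popleft(): [31, 16, 87]

Answer: 31 16 87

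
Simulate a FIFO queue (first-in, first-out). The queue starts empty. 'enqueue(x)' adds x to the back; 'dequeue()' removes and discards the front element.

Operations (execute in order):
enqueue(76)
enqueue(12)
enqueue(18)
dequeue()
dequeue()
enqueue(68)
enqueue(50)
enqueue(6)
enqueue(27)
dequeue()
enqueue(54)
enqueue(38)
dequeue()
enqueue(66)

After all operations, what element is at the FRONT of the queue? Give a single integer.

Answer: 50

Derivation:
enqueue(76): queue = [76]
enqueue(12): queue = [76, 12]
enqueue(18): queue = [76, 12, 18]
dequeue(): queue = [12, 18]
dequeue(): queue = [18]
enqueue(68): queue = [18, 68]
enqueue(50): queue = [18, 68, 50]
enqueue(6): queue = [18, 68, 50, 6]
enqueue(27): queue = [18, 68, 50, 6, 27]
dequeue(): queue = [68, 50, 6, 27]
enqueue(54): queue = [68, 50, 6, 27, 54]
enqueue(38): queue = [68, 50, 6, 27, 54, 38]
dequeue(): queue = [50, 6, 27, 54, 38]
enqueue(66): queue = [50, 6, 27, 54, 38, 66]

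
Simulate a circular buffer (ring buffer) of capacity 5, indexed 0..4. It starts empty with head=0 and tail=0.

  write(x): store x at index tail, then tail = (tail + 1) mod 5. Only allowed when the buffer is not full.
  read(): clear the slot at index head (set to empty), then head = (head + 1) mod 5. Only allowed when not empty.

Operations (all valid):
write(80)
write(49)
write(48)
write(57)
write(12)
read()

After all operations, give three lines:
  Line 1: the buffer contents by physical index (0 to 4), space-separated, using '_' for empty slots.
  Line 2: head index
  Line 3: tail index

Answer: _ 49 48 57 12
1
0

Derivation:
write(80): buf=[80 _ _ _ _], head=0, tail=1, size=1
write(49): buf=[80 49 _ _ _], head=0, tail=2, size=2
write(48): buf=[80 49 48 _ _], head=0, tail=3, size=3
write(57): buf=[80 49 48 57 _], head=0, tail=4, size=4
write(12): buf=[80 49 48 57 12], head=0, tail=0, size=5
read(): buf=[_ 49 48 57 12], head=1, tail=0, size=4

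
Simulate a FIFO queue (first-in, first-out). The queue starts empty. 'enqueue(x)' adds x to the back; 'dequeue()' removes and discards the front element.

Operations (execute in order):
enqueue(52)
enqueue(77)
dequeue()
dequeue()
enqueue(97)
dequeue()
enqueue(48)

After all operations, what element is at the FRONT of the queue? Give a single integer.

enqueue(52): queue = [52]
enqueue(77): queue = [52, 77]
dequeue(): queue = [77]
dequeue(): queue = []
enqueue(97): queue = [97]
dequeue(): queue = []
enqueue(48): queue = [48]

Answer: 48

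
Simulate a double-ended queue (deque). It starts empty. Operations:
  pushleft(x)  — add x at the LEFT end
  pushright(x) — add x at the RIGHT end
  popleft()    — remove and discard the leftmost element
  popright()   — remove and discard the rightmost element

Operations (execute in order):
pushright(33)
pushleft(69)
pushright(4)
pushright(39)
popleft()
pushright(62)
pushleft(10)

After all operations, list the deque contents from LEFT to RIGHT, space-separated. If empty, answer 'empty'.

pushright(33): [33]
pushleft(69): [69, 33]
pushright(4): [69, 33, 4]
pushright(39): [69, 33, 4, 39]
popleft(): [33, 4, 39]
pushright(62): [33, 4, 39, 62]
pushleft(10): [10, 33, 4, 39, 62]

Answer: 10 33 4 39 62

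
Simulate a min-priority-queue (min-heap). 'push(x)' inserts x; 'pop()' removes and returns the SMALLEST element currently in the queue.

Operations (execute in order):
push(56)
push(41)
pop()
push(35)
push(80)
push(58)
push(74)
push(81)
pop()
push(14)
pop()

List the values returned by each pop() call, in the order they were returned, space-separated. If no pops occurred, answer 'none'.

push(56): heap contents = [56]
push(41): heap contents = [41, 56]
pop() → 41: heap contents = [56]
push(35): heap contents = [35, 56]
push(80): heap contents = [35, 56, 80]
push(58): heap contents = [35, 56, 58, 80]
push(74): heap contents = [35, 56, 58, 74, 80]
push(81): heap contents = [35, 56, 58, 74, 80, 81]
pop() → 35: heap contents = [56, 58, 74, 80, 81]
push(14): heap contents = [14, 56, 58, 74, 80, 81]
pop() → 14: heap contents = [56, 58, 74, 80, 81]

Answer: 41 35 14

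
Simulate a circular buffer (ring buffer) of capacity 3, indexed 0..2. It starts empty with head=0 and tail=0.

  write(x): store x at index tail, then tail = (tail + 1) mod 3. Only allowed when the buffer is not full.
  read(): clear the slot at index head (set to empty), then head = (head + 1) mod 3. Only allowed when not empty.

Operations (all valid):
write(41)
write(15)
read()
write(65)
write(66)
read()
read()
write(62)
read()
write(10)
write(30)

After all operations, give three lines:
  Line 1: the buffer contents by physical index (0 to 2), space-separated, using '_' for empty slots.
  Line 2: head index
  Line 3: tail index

write(41): buf=[41 _ _], head=0, tail=1, size=1
write(15): buf=[41 15 _], head=0, tail=2, size=2
read(): buf=[_ 15 _], head=1, tail=2, size=1
write(65): buf=[_ 15 65], head=1, tail=0, size=2
write(66): buf=[66 15 65], head=1, tail=1, size=3
read(): buf=[66 _ 65], head=2, tail=1, size=2
read(): buf=[66 _ _], head=0, tail=1, size=1
write(62): buf=[66 62 _], head=0, tail=2, size=2
read(): buf=[_ 62 _], head=1, tail=2, size=1
write(10): buf=[_ 62 10], head=1, tail=0, size=2
write(30): buf=[30 62 10], head=1, tail=1, size=3

Answer: 30 62 10
1
1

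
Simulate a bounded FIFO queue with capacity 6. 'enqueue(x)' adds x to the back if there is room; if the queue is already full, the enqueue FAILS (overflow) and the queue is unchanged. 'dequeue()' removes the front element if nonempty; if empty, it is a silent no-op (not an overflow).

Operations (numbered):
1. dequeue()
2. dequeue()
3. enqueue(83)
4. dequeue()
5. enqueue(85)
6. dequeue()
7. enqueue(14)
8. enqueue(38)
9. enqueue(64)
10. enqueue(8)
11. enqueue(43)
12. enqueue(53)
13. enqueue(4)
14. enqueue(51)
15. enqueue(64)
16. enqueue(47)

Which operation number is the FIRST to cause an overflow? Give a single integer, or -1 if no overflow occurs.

1. dequeue(): empty, no-op, size=0
2. dequeue(): empty, no-op, size=0
3. enqueue(83): size=1
4. dequeue(): size=0
5. enqueue(85): size=1
6. dequeue(): size=0
7. enqueue(14): size=1
8. enqueue(38): size=2
9. enqueue(64): size=3
10. enqueue(8): size=4
11. enqueue(43): size=5
12. enqueue(53): size=6
13. enqueue(4): size=6=cap → OVERFLOW (fail)
14. enqueue(51): size=6=cap → OVERFLOW (fail)
15. enqueue(64): size=6=cap → OVERFLOW (fail)
16. enqueue(47): size=6=cap → OVERFLOW (fail)

Answer: 13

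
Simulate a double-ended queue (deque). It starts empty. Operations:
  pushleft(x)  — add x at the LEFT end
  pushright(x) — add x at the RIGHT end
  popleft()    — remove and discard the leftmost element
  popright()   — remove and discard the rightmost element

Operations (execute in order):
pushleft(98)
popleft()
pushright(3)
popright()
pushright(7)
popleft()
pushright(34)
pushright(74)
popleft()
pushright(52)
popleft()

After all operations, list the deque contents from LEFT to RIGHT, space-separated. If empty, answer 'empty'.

Answer: 52

Derivation:
pushleft(98): [98]
popleft(): []
pushright(3): [3]
popright(): []
pushright(7): [7]
popleft(): []
pushright(34): [34]
pushright(74): [34, 74]
popleft(): [74]
pushright(52): [74, 52]
popleft(): [52]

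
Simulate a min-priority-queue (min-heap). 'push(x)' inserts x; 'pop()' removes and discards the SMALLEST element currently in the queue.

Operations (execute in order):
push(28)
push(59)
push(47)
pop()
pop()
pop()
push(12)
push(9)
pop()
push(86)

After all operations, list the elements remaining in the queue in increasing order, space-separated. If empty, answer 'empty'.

Answer: 12 86

Derivation:
push(28): heap contents = [28]
push(59): heap contents = [28, 59]
push(47): heap contents = [28, 47, 59]
pop() → 28: heap contents = [47, 59]
pop() → 47: heap contents = [59]
pop() → 59: heap contents = []
push(12): heap contents = [12]
push(9): heap contents = [9, 12]
pop() → 9: heap contents = [12]
push(86): heap contents = [12, 86]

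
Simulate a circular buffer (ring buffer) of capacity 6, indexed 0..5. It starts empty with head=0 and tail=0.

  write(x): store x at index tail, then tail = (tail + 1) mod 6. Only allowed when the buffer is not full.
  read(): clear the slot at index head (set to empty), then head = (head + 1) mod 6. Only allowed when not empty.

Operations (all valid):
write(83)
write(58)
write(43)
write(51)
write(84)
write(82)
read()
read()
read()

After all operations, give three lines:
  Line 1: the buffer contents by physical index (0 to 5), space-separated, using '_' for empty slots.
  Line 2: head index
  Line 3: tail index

Answer: _ _ _ 51 84 82
3
0

Derivation:
write(83): buf=[83 _ _ _ _ _], head=0, tail=1, size=1
write(58): buf=[83 58 _ _ _ _], head=0, tail=2, size=2
write(43): buf=[83 58 43 _ _ _], head=0, tail=3, size=3
write(51): buf=[83 58 43 51 _ _], head=0, tail=4, size=4
write(84): buf=[83 58 43 51 84 _], head=0, tail=5, size=5
write(82): buf=[83 58 43 51 84 82], head=0, tail=0, size=6
read(): buf=[_ 58 43 51 84 82], head=1, tail=0, size=5
read(): buf=[_ _ 43 51 84 82], head=2, tail=0, size=4
read(): buf=[_ _ _ 51 84 82], head=3, tail=0, size=3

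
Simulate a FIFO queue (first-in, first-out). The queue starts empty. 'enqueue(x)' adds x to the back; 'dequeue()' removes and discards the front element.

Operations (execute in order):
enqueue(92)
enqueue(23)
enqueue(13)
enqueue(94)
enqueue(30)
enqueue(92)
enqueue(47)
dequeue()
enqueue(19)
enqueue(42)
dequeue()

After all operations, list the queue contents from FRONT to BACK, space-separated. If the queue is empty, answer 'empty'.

Answer: 13 94 30 92 47 19 42

Derivation:
enqueue(92): [92]
enqueue(23): [92, 23]
enqueue(13): [92, 23, 13]
enqueue(94): [92, 23, 13, 94]
enqueue(30): [92, 23, 13, 94, 30]
enqueue(92): [92, 23, 13, 94, 30, 92]
enqueue(47): [92, 23, 13, 94, 30, 92, 47]
dequeue(): [23, 13, 94, 30, 92, 47]
enqueue(19): [23, 13, 94, 30, 92, 47, 19]
enqueue(42): [23, 13, 94, 30, 92, 47, 19, 42]
dequeue(): [13, 94, 30, 92, 47, 19, 42]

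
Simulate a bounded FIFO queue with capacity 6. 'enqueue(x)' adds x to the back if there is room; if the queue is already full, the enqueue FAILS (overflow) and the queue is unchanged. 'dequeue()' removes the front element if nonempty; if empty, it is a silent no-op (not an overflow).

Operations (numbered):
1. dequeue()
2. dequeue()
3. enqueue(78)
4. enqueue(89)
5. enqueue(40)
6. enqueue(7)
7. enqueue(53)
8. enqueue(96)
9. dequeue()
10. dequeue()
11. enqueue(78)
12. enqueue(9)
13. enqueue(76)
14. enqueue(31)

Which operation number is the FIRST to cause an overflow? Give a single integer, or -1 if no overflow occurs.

Answer: 13

Derivation:
1. dequeue(): empty, no-op, size=0
2. dequeue(): empty, no-op, size=0
3. enqueue(78): size=1
4. enqueue(89): size=2
5. enqueue(40): size=3
6. enqueue(7): size=4
7. enqueue(53): size=5
8. enqueue(96): size=6
9. dequeue(): size=5
10. dequeue(): size=4
11. enqueue(78): size=5
12. enqueue(9): size=6
13. enqueue(76): size=6=cap → OVERFLOW (fail)
14. enqueue(31): size=6=cap → OVERFLOW (fail)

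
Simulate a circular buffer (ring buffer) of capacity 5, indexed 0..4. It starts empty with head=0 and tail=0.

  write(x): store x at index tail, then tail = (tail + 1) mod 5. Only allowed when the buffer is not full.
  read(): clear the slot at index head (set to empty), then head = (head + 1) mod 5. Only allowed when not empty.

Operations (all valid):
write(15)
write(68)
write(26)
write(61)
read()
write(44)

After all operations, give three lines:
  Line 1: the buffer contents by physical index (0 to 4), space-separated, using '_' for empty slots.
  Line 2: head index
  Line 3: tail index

Answer: _ 68 26 61 44
1
0

Derivation:
write(15): buf=[15 _ _ _ _], head=0, tail=1, size=1
write(68): buf=[15 68 _ _ _], head=0, tail=2, size=2
write(26): buf=[15 68 26 _ _], head=0, tail=3, size=3
write(61): buf=[15 68 26 61 _], head=0, tail=4, size=4
read(): buf=[_ 68 26 61 _], head=1, tail=4, size=3
write(44): buf=[_ 68 26 61 44], head=1, tail=0, size=4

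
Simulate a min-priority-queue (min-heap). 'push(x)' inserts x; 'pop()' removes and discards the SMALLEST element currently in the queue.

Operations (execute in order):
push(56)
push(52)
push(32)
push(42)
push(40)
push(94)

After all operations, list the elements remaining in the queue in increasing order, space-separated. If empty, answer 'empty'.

Answer: 32 40 42 52 56 94

Derivation:
push(56): heap contents = [56]
push(52): heap contents = [52, 56]
push(32): heap contents = [32, 52, 56]
push(42): heap contents = [32, 42, 52, 56]
push(40): heap contents = [32, 40, 42, 52, 56]
push(94): heap contents = [32, 40, 42, 52, 56, 94]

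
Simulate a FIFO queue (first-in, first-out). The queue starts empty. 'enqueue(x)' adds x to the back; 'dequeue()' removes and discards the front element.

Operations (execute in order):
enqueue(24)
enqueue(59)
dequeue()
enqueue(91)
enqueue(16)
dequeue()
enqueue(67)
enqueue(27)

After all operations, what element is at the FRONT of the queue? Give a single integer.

Answer: 91

Derivation:
enqueue(24): queue = [24]
enqueue(59): queue = [24, 59]
dequeue(): queue = [59]
enqueue(91): queue = [59, 91]
enqueue(16): queue = [59, 91, 16]
dequeue(): queue = [91, 16]
enqueue(67): queue = [91, 16, 67]
enqueue(27): queue = [91, 16, 67, 27]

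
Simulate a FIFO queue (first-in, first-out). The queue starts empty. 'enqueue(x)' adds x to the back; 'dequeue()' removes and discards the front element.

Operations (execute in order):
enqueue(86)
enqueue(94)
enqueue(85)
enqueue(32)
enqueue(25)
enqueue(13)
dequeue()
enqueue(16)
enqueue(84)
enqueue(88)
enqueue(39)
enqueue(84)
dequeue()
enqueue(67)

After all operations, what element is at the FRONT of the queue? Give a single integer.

enqueue(86): queue = [86]
enqueue(94): queue = [86, 94]
enqueue(85): queue = [86, 94, 85]
enqueue(32): queue = [86, 94, 85, 32]
enqueue(25): queue = [86, 94, 85, 32, 25]
enqueue(13): queue = [86, 94, 85, 32, 25, 13]
dequeue(): queue = [94, 85, 32, 25, 13]
enqueue(16): queue = [94, 85, 32, 25, 13, 16]
enqueue(84): queue = [94, 85, 32, 25, 13, 16, 84]
enqueue(88): queue = [94, 85, 32, 25, 13, 16, 84, 88]
enqueue(39): queue = [94, 85, 32, 25, 13, 16, 84, 88, 39]
enqueue(84): queue = [94, 85, 32, 25, 13, 16, 84, 88, 39, 84]
dequeue(): queue = [85, 32, 25, 13, 16, 84, 88, 39, 84]
enqueue(67): queue = [85, 32, 25, 13, 16, 84, 88, 39, 84, 67]

Answer: 85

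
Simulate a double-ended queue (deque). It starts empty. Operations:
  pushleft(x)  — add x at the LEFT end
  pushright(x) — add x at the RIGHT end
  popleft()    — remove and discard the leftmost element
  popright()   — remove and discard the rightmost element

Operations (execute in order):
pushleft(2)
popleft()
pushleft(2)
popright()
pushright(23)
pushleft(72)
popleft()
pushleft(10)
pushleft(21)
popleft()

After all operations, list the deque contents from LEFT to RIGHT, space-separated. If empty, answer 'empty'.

pushleft(2): [2]
popleft(): []
pushleft(2): [2]
popright(): []
pushright(23): [23]
pushleft(72): [72, 23]
popleft(): [23]
pushleft(10): [10, 23]
pushleft(21): [21, 10, 23]
popleft(): [10, 23]

Answer: 10 23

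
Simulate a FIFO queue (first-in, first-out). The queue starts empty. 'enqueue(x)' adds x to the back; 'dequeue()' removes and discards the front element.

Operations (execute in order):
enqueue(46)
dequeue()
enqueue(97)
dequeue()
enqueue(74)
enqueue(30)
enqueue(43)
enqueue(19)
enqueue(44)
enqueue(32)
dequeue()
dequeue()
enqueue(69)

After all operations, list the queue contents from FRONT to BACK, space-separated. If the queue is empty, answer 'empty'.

enqueue(46): [46]
dequeue(): []
enqueue(97): [97]
dequeue(): []
enqueue(74): [74]
enqueue(30): [74, 30]
enqueue(43): [74, 30, 43]
enqueue(19): [74, 30, 43, 19]
enqueue(44): [74, 30, 43, 19, 44]
enqueue(32): [74, 30, 43, 19, 44, 32]
dequeue(): [30, 43, 19, 44, 32]
dequeue(): [43, 19, 44, 32]
enqueue(69): [43, 19, 44, 32, 69]

Answer: 43 19 44 32 69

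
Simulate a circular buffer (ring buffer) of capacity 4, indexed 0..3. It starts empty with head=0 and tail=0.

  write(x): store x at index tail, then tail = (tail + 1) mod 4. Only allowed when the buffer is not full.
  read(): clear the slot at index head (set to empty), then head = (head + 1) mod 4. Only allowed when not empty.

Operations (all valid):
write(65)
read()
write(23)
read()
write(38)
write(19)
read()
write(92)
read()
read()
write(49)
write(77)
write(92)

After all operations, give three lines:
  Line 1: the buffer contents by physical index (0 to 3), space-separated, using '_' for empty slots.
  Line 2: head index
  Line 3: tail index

Answer: _ 49 77 92
1
0

Derivation:
write(65): buf=[65 _ _ _], head=0, tail=1, size=1
read(): buf=[_ _ _ _], head=1, tail=1, size=0
write(23): buf=[_ 23 _ _], head=1, tail=2, size=1
read(): buf=[_ _ _ _], head=2, tail=2, size=0
write(38): buf=[_ _ 38 _], head=2, tail=3, size=1
write(19): buf=[_ _ 38 19], head=2, tail=0, size=2
read(): buf=[_ _ _ 19], head=3, tail=0, size=1
write(92): buf=[92 _ _ 19], head=3, tail=1, size=2
read(): buf=[92 _ _ _], head=0, tail=1, size=1
read(): buf=[_ _ _ _], head=1, tail=1, size=0
write(49): buf=[_ 49 _ _], head=1, tail=2, size=1
write(77): buf=[_ 49 77 _], head=1, tail=3, size=2
write(92): buf=[_ 49 77 92], head=1, tail=0, size=3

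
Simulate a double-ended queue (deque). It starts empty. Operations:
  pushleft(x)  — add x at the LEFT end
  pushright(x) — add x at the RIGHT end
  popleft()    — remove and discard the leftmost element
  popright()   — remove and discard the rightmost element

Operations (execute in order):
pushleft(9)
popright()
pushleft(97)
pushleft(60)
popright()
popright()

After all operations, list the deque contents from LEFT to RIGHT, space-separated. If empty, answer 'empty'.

pushleft(9): [9]
popright(): []
pushleft(97): [97]
pushleft(60): [60, 97]
popright(): [60]
popright(): []

Answer: empty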